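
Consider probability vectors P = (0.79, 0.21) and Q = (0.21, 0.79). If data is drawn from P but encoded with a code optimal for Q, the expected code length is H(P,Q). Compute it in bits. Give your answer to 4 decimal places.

1.8501 bits

H(P,Q) = −Σ p·log₂ q.
  −0.79·log₂(0.21) = 1.77872
  −0.21·log₂(0.79) = 0.07142
H(P,Q) = 1.8501 bits.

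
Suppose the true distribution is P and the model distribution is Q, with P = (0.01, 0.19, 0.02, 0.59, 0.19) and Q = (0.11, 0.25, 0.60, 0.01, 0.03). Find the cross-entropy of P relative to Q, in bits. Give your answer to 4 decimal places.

H(P,Q) = −Σ p·log₂ q.
  −0.01·log₂(0.11) = 0.03184
  −0.19·log₂(0.25) = 0.38000
  −0.02·log₂(0.60) = 0.01474
  −0.59·log₂(0.01) = 3.91988
  −0.19·log₂(0.03) = 0.96119
H(P,Q) = 5.3076 bits.

5.3076 bits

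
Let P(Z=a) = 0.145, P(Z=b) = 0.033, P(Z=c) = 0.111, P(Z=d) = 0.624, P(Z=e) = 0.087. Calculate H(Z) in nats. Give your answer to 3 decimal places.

H(Z) = −Σ p·ln p.
  −(0.145)·ln(0.145) = 0.2800
  −(0.033)·ln(0.033) = 0.1126
  −(0.111)·ln(0.111) = 0.2440
  −(0.624)·ln(0.624) = 0.2943
  −(0.087)·ln(0.087) = 0.2124
Sum: 0.2800 + 0.1126 + 0.2440 + 0.2943 + 0.2124 = 1.143 nats.

1.143 nats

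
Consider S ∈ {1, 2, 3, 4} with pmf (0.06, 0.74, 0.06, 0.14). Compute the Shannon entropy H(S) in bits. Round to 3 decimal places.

H(S) = −Σ p·log₂ p.
  −(0.06)·log₂(0.06) = 0.2435
  −(0.74)·log₂(0.74) = 0.3215
  −(0.06)·log₂(0.06) = 0.2435
  −(0.14)·log₂(0.14) = 0.3971
Sum: 0.2435 + 0.3215 + 0.2435 + 0.3971 = 1.206 bits.

1.206 bits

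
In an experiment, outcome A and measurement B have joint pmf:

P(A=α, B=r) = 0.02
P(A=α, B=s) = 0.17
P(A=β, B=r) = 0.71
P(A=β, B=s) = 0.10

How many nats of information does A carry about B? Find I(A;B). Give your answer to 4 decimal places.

Marginals: p(A) = (0.1900, 0.8100), p(B) = (0.7300, 0.2700).
I(A;B) = Σ p(x,y)·ln[p(x,y)/(p(x)p(y))].
  (α,r): 0.02·ln(0.1442) = -0.03873
  (α,s): 0.17·ln(3.3138) = 0.20368
  (β,r): 0.71·ln(1.2007) = 0.12989
  (β,s): 0.10·ln(0.4572) = -0.07825
Sum = 0.2166 nats.

0.2166 nats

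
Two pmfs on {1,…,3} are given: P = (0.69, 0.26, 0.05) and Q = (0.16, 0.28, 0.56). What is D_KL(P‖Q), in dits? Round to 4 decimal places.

D(P‖Q) = Σ p·log₁₀(p/q).
  0.69·log₁₀(0.69/0.16) = 0.43796
  0.26·log₁₀(0.26/0.28) = -0.00837
  0.05·log₁₀(0.05/0.56) = -0.05246
D(P‖Q) = 0.3771 dits.

0.3771 dits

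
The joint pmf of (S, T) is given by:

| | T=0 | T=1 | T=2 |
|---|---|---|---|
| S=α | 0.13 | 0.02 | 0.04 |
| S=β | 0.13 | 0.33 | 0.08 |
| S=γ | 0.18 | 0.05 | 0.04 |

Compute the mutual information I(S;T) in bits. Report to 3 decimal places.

Marginals: p(S) = (0.1900, 0.5400, 0.2700), p(T) = (0.4400, 0.4000, 0.1600).
I(S;T) = Σ p(x,y)·log₂[p(x,y)/(p(x)p(y))].
  (α,0): 0.13·log₂(1.5550) = 0.0828
  (α,1): 0.02·log₂(0.2632) = -0.0385
  (α,2): 0.04·log₂(1.3158) = 0.0158
  (β,0): 0.13·log₂(0.5471) = -0.1131
  (β,1): 0.33·log₂(1.5278) = 0.2018
  (β,2): 0.08·log₂(0.9259) = -0.0089
  (γ,0): 0.18·log₂(1.5152) = 0.1079
  (γ,1): 0.05·log₂(0.4630) = -0.0556
  (γ,2): 0.04·log₂(0.9259) = -0.0044
Sum = 0.188 bits.

0.188 bits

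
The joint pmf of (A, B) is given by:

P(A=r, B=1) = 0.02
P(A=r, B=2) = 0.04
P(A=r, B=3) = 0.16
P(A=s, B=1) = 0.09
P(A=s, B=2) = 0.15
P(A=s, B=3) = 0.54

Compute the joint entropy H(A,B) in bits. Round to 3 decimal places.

H(A,B) = −Σ p(x,y)·log₂ p(x,y) over all 6 cells.
  cell (r,1): −0.02·log₂0.02 = 0.1129
  cell (r,2): −0.04·log₂0.04 = 0.1858
  cell (r,3): −0.16·log₂0.16 = 0.4230
  cell (s,1): −0.09·log₂0.09 = 0.3127
  cell (s,2): −0.15·log₂0.15 = 0.4105
  cell (s,3): −0.54·log₂0.54 = 0.4800
Sum = 1.925 bits.

1.925 bits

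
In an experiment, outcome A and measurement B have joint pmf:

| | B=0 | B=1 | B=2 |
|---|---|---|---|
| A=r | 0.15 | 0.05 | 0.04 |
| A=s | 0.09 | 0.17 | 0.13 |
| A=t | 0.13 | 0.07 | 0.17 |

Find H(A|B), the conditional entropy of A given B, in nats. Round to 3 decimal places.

Chain rule: H(A|B) = H(A,B) − H(B).
Marginals: p(A) = (0.2400, 0.3900, 0.3700), p(B) = (0.3700, 0.2900, 0.3400).
H(A,B) = 2.0989 nats; H(B) = 1.0937 nats.
H(A|B) = 2.0989 − 1.0937 = 1.005 nats.

1.005 nats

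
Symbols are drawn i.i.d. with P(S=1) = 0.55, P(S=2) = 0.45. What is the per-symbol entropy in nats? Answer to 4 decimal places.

H(S) = −Σ p·ln p.
  −(0.55)·ln(0.55) = 0.32881
  −(0.45)·ln(0.45) = 0.35933
Sum: 0.32881 + 0.35933 = 0.6881 nats.

0.6881 nats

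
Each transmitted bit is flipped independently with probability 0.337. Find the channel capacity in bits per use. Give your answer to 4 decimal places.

Binary symmetric channel: C = 1 − h₂(ε) where h₂ is the binary entropy function.
h₂(0.337) = −0.337·log₂0.337 − 0.663·log₂0.663 = 0.9219.
C = 1 − 0.9219 = 0.0781 bits per channel use.

0.0781 bits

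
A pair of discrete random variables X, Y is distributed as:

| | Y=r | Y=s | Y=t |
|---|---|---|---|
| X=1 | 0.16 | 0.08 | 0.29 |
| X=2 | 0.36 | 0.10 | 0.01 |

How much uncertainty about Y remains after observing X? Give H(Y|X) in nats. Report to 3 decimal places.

Chain rule: H(Y|X) = H(X,Y) − H(X).
Marginals: p(X) = (0.5300, 0.4700), p(Y) = (0.5200, 0.1800, 0.3000).
H(X,Y) = 1.4984 nats; H(X) = 0.6913 nats.
H(Y|X) = 1.4984 − 0.6913 = 0.807 nats.

0.807 nats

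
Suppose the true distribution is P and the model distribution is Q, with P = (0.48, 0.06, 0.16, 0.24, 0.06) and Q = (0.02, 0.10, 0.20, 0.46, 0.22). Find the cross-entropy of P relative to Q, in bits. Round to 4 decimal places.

3.6798 bits

H(P,Q) = −Σ p·log₂ q.
  −0.48·log₂(0.02) = 2.70905
  −0.06·log₂(0.10) = 0.19932
  −0.16·log₂(0.20) = 0.37151
  −0.24·log₂(0.46) = 0.26887
  −0.06·log₂(0.22) = 0.13107
H(P,Q) = 3.6798 bits.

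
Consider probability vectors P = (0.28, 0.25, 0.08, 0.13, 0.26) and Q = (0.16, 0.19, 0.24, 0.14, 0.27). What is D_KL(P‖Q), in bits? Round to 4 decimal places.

D(P‖Q) = Σ p·log₂(p/q).
  0.28·log₂(0.28/0.16) = 0.22606
  0.25·log₂(0.25/0.19) = 0.09898
  0.08·log₂(0.08/0.24) = -0.12680
  0.13·log₂(0.13/0.14) = -0.01390
  0.26·log₂(0.26/0.27) = -0.01416
D(P‖Q) = 0.1702 bits.

0.1702 bits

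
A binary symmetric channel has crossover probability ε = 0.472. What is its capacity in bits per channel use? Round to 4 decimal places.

0.0023 bits

Binary symmetric channel: C = 1 − h₂(ε) where h₂ is the binary entropy function.
h₂(0.472) = −0.472·log₂0.472 − 0.528·log₂0.528 = 0.9977.
C = 1 − 0.9977 = 0.0023 bits per channel use.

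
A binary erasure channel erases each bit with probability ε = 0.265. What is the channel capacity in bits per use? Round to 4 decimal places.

0.7350 bits

Binary erasure channel: capacity C = 1 − ε.
C = 1 − 0.265 = 0.7350 bits per channel use.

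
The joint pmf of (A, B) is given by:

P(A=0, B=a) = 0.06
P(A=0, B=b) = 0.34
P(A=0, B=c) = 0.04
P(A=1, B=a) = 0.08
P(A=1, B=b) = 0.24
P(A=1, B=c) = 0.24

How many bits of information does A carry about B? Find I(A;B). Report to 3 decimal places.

Marginals: p(A) = (0.4400, 0.5600), p(B) = (0.1400, 0.5800, 0.2800).
I(A;B) = Σ p(x,y)·log₂[p(x,y)/(p(x)p(y))].
  (0,a): 0.06·log₂(0.9740) = -0.0023
  (0,b): 0.34·log₂(1.3323) = 0.1407
  (0,c): 0.04·log₂(0.3247) = -0.0649
  (1,a): 0.08·log₂(1.0204) = 0.0023
  (1,b): 0.24·log₂(0.7389) = -0.1048
  (1,c): 0.24·log₂(1.5306) = 0.1474
Sum = 0.118 bits.

0.118 bits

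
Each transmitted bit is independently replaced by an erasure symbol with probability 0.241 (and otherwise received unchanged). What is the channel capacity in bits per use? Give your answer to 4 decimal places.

Binary erasure channel: capacity C = 1 − ε.
C = 1 − 0.241 = 0.7590 bits per channel use.

0.7590 bits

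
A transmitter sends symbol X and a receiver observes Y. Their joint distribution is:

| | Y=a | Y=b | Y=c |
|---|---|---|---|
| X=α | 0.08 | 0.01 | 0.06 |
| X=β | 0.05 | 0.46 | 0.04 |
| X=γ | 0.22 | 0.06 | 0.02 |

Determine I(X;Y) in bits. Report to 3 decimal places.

0.433 bits

Marginals: p(X) = (0.1500, 0.5500, 0.3000), p(Y) = (0.3500, 0.5300, 0.1200).
I(X;Y) = Σ p(x,y)·log₂[p(x,y)/(p(x)p(y))].
  (α,a): 0.08·log₂(1.5238) = 0.0486
  (α,b): 0.01·log₂(0.1258) = -0.0299
  (α,c): 0.06·log₂(3.3333) = 0.1042
  (β,a): 0.05·log₂(0.2597) = -0.0972
  (β,b): 0.46·log₂(1.5780) = 0.3027
  (β,c): 0.04·log₂(0.6061) = -0.0289
  (γ,a): 0.22·log₂(2.0952) = 0.2348
  (γ,b): 0.06·log₂(0.3774) = -0.0844
  (γ,c): 0.02·log₂(0.5556) = -0.0170
Sum = 0.433 bits.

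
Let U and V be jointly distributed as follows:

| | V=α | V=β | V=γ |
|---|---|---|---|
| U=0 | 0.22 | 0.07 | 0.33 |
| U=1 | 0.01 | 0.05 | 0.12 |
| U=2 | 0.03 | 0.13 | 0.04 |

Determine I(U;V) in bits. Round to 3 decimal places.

0.200 bits

Marginals: p(U) = (0.6200, 0.1800, 0.2000), p(V) = (0.2600, 0.2500, 0.4900).
I(U;V) = H(U) + H(V) − H(U,V).
H(U) = 1.3373, H(V) = 1.5096, H(U,V) = 2.6467.
I(U;V) = 1.3373 + 1.5096 − 2.6467 = 0.200 bits.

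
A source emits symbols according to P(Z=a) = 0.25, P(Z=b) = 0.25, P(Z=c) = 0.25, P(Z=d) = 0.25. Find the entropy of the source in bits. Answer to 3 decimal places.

2.000 bits

H(Z) = −Σ p·log₂ p.
  −(0.25)·log₂(0.25) = 0.5000
  −(0.25)·log₂(0.25) = 0.5000
  −(0.25)·log₂(0.25) = 0.5000
  −(0.25)·log₂(0.25) = 0.5000
Sum: 0.5000 + 0.5000 + 0.5000 + 0.5000 = 2.000 bits.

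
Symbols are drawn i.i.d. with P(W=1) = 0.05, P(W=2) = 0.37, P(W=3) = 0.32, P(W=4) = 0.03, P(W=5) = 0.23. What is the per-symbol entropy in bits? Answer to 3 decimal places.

H(W) = −Σ p·log₂ p.
  −(0.05)·log₂(0.05) = 0.2161
  −(0.37)·log₂(0.37) = 0.5307
  −(0.32)·log₂(0.32) = 0.5260
  −(0.03)·log₂(0.03) = 0.1518
  −(0.23)·log₂(0.23) = 0.4877
Sum: 0.2161 + 0.5307 + 0.5260 + 0.1518 + 0.4877 = 1.912 bits.

1.912 bits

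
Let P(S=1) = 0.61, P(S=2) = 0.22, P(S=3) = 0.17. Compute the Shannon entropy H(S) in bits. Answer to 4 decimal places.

1.3502 bits

H(S) = −Σ p·log₂ p.
  −(0.61)·log₂(0.61) = 0.43500
  −(0.22)·log₂(0.22) = 0.48057
  −(0.17)·log₂(0.17) = 0.43459
Sum: 0.43500 + 0.48057 + 0.43459 = 1.3502 bits.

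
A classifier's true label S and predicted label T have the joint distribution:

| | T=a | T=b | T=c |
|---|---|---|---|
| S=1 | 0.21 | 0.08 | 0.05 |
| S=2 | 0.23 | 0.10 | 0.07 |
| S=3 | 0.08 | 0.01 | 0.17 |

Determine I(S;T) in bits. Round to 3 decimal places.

0.166 bits

Marginals: p(S) = (0.3400, 0.4000, 0.2600), p(T) = (0.5200, 0.1900, 0.2900).
I(S;T) = Σ p(x,y)·log₂[p(x,y)/(p(x)p(y))].
  (1,a): 0.21·log₂(1.1878) = 0.0521
  (1,b): 0.08·log₂(1.2384) = 0.0247
  (1,c): 0.05·log₂(0.5071) = -0.0490
  (2,a): 0.23·log₂(1.1058) = 0.0334
  (2,b): 0.10·log₂(1.3158) = 0.0396
  (2,c): 0.07·log₂(0.6034) = -0.0510
  (3,a): 0.08·log₂(0.5917) = -0.0606
  (3,b): 0.01·log₂(0.2024) = -0.0230
  (3,c): 0.17·log₂(2.2546) = 0.1994
Sum = 0.166 bits.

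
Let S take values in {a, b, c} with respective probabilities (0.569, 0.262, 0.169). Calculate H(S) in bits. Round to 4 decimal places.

H(S) = −Σ p·log₂ p.
  −(0.569)·log₂(0.569) = 0.46288
  −(0.262)·log₂(0.262) = 0.50628
  −(0.169)·log₂(0.169) = 0.43347
Sum: 0.46288 + 0.50628 + 0.43347 = 1.4026 bits.

1.4026 bits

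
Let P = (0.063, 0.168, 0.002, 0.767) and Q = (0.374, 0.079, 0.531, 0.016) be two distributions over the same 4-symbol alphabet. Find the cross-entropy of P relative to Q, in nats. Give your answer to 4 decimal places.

3.6613 nats

H(P,Q) = −Σ p·ln q.
  −0.063·ln(0.374) = 0.06196
  −0.168·ln(0.079) = 0.42644
  −0.002·ln(0.531) = 0.00127
  −0.767·ln(0.016) = 3.17167
H(P,Q) = 3.6613 nats.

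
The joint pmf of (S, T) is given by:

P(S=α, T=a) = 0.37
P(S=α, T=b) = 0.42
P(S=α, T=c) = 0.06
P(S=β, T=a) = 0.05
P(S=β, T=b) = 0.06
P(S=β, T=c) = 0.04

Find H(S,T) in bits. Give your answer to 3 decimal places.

H(S,T) = −Σ p(x,y)·log₂ p(x,y) over all 6 cells.
  cell (α,a): −0.37·log₂0.37 = 0.5307
  cell (α,b): −0.42·log₂0.42 = 0.5256
  cell (α,c): −0.06·log₂0.06 = 0.2435
  cell (β,a): −0.05·log₂0.05 = 0.2161
  cell (β,b): −0.06·log₂0.06 = 0.2435
  cell (β,c): −0.04·log₂0.04 = 0.1858
Sum = 1.945 bits.

1.945 bits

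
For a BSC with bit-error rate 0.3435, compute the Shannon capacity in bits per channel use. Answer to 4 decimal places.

Binary symmetric channel: C = 1 − h₂(ε) where h₂ is the binary entropy function.
h₂(0.3435) = −0.3435·log₂0.3435 − 0.6565·log₂0.6565 = 0.9281.
C = 1 − 0.9281 = 0.0719 bits per channel use.

0.0719 bits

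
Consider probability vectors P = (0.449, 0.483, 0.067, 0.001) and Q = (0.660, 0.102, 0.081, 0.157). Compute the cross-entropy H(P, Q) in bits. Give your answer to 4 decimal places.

H(P,Q) = −Σ p·log₂ q.
  −0.449·log₂(0.660) = 0.26916
  −0.483·log₂(0.102) = 1.59069
  −0.067·log₂(0.081) = 0.24294
  −0.001·log₂(0.157) = 0.00267
H(P,Q) = 2.1055 bits.

2.1055 bits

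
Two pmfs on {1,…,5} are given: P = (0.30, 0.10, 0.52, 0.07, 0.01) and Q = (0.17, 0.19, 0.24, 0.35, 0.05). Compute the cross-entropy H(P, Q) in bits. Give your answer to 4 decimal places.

H(P,Q) = −Σ p·log₂ q.
  −0.30·log₂(0.17) = 0.76692
  −0.10·log₂(0.19) = 0.23959
  −0.52·log₂(0.24) = 1.07062
  −0.07·log₂(0.35) = 0.10602
  −0.01·log₂(0.05) = 0.04322
H(P,Q) = 2.2264 bits.

2.2264 bits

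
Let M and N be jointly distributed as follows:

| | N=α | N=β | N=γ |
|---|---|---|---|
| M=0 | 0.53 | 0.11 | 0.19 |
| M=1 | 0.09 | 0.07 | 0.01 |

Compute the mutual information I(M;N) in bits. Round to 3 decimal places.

0.056 bits

Marginals: p(M) = (0.8300, 0.1700), p(N) = (0.6200, 0.1800, 0.2000).
I(M;N) = Σ p(x,y)·log₂[p(x,y)/(p(x)p(y))].
  (0,α): 0.53·log₂(1.0299) = 0.0225
  (0,β): 0.11·log₂(0.7363) = -0.0486
  (0,γ): 0.19·log₂(1.1446) = 0.0370
  (1,α): 0.09·log₂(0.8539) = -0.0205
  (1,β): 0.07·log₂(2.2876) = 0.0836
  (1,γ): 0.01·log₂(0.2941) = -0.0177
Sum = 0.056 bits.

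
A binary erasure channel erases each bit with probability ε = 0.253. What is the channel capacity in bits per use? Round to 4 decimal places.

Binary erasure channel: capacity C = 1 − ε.
C = 1 − 0.253 = 0.7470 bits per channel use.

0.7470 bits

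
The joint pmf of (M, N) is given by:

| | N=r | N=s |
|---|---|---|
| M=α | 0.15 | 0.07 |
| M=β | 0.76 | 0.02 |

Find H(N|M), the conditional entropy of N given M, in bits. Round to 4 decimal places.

Chain rule: H(N|M) = H(M,N) − H(M).
Marginals: p(M) = (0.2200, 0.7800), p(N) = (0.9100, 0.0900).
H(M,N) = 1.0929 bits; H(M) = 0.7602 bits.
H(N|M) = 1.0929 − 0.7602 = 0.3327 bits.

0.3327 bits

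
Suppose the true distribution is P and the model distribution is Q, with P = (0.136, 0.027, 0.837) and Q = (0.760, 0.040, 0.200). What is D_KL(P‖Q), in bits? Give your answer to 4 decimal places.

1.3757 bits

D(P‖Q) = Σ p·log₂(p/q).
  0.136·log₂(0.136/0.760) = -0.33761
  0.027·log₂(0.027/0.040) = -0.01531
  0.837·log₂(0.837/0.200) = 1.72860
D(P‖Q) = 1.3757 bits.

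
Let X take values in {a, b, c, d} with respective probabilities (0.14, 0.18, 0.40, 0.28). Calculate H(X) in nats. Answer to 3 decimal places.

H(X) = −Σ p·ln p.
  −(0.14)·ln(0.14) = 0.2753
  −(0.18)·ln(0.18) = 0.3087
  −(0.40)·ln(0.40) = 0.3665
  −(0.28)·ln(0.28) = 0.3564
Sum: 0.2753 + 0.3087 + 0.3665 + 0.3564 = 1.307 nats.

1.307 nats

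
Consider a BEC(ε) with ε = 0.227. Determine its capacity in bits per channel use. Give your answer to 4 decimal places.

Binary erasure channel: capacity C = 1 − ε.
C = 1 − 0.227 = 0.7730 bits per channel use.

0.7730 bits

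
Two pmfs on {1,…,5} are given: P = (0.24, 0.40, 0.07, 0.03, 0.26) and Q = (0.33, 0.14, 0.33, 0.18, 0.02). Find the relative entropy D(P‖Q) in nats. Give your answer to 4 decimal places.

D(P‖Q) = Σ p·ln(p/q).
  0.24·ln(0.24/0.33) = -0.07643
  0.40·ln(0.40/0.14) = 0.41993
  0.07·ln(0.07/0.33) = -0.10854
  0.03·ln(0.03/0.18) = -0.05375
  0.26·ln(0.26/0.02) = 0.66689
D(P‖Q) = 0.8481 nats.

0.8481 nats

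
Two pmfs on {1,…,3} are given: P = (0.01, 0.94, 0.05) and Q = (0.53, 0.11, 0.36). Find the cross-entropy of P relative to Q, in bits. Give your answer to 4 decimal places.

3.0762 bits

H(P,Q) = −Σ p·log₂ q.
  −0.01·log₂(0.53) = 0.00916
  −0.94·log₂(0.11) = 2.99336
  −0.05·log₂(0.36) = 0.07370
H(P,Q) = 3.0762 bits.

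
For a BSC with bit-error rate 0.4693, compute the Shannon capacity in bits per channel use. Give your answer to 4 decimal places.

Binary symmetric channel: C = 1 − h₂(ε) where h₂ is the binary entropy function.
h₂(0.4693) = −0.4693·log₂0.4693 − 0.5307·log₂0.5307 = 0.9973.
C = 1 − 0.9973 = 0.0027 bits per channel use.

0.0027 bits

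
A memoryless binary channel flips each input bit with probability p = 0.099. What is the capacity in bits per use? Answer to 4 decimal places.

0.5342 bits

Binary symmetric channel: C = 1 − h₂(ε) where h₂ is the binary entropy function.
h₂(0.099) = −0.099·log₂0.099 − 0.901·log₂0.901 = 0.4658.
C = 1 − 0.4658 = 0.5342 bits per channel use.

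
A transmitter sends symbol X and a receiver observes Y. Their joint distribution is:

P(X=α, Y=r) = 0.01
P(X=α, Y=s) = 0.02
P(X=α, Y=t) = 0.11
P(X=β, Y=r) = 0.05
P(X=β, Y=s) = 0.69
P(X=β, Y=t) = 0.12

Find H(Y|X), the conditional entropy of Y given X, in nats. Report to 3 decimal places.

Chain rule: H(Y|X) = H(X,Y) − H(X).
Marginals: p(X) = (0.1400, 0.8600), p(Y) = (0.0600, 0.7100, 0.2300).
H(X,Y) = 1.0273 nats; H(X) = 0.4050 nats.
H(Y|X) = 1.0273 − 0.4050 = 0.622 nats.

0.622 nats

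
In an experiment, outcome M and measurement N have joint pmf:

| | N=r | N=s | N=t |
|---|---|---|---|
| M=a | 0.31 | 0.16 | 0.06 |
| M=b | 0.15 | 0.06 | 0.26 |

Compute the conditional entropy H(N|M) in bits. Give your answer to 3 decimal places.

1.352 bits

Chain rule: H(N|M) = H(M,N) − H(M).
Marginals: p(M) = (0.5300, 0.4700), p(N) = (0.4600, 0.2200, 0.3200).
H(M,N) = 2.3497 bits; H(M) = 0.9974 bits.
H(N|M) = 2.3497 − 0.9974 = 1.352 bits.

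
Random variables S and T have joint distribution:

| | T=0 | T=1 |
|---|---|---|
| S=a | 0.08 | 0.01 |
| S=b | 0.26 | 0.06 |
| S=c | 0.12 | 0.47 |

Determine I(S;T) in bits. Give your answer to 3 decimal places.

0.297 bits

Marginals: p(S) = (0.0900, 0.3200, 0.5900), p(T) = (0.4600, 0.5400).
I(S;T) = H(S) + H(T) − H(S,T).
H(S) = 1.2878, H(T) = 0.9954, H(S,T) = 1.9858.
I(S;T) = 1.2878 + 0.9954 − 1.9858 = 0.297 bits.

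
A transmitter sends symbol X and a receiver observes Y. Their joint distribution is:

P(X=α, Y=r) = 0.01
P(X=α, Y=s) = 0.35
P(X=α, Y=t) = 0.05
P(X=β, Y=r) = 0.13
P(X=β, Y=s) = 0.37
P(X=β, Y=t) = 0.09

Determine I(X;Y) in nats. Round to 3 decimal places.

Marginals: p(X) = (0.4100, 0.5900), p(Y) = (0.1400, 0.7200, 0.1400).
I(X;Y) = Σ p(x,y)·ln[p(x,y)/(p(x)p(y))].
  (α,r): 0.01·ln(0.1742) = -0.0175
  (α,s): 0.35·ln(1.1856) = 0.0596
  (α,t): 0.05·ln(0.8711) = -0.0069
  (β,r): 0.13·ln(1.5738) = 0.0590
  (β,s): 0.37·ln(0.8710) = -0.0511
  (β,t): 0.09·ln(1.0896) = 0.0077
Sum = 0.051 nats.

0.051 nats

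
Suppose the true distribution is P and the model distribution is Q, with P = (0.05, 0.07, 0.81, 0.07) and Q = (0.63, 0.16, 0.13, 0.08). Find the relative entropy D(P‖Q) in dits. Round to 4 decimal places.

D(P‖Q) = Σ p·log₁₀(p/q).
  0.05·log₁₀(0.05/0.63) = -0.05502
  0.07·log₁₀(0.07/0.16) = -0.02513
  0.81·log₁₀(0.81/0.13) = 0.64358
  0.07·log₁₀(0.07/0.08) = -0.00406
D(P‖Q) = 0.5594 dits.

0.5594 dits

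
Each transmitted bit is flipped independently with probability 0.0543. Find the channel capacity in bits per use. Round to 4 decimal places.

0.6956 bits

Binary symmetric channel: C = 1 − h₂(ε) where h₂ is the binary entropy function.
h₂(0.0543) = −0.0543·log₂0.0543 − 0.9457·log₂0.9457 = 0.3044.
C = 1 − 0.3044 = 0.6956 bits per channel use.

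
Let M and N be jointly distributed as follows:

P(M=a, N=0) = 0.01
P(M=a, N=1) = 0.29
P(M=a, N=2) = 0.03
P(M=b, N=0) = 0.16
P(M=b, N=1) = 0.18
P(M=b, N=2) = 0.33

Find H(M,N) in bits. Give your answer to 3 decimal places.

2.132 bits

H(M,N) = −Σ p(x,y)·log₂ p(x,y) over all 6 cells.
  cell (a,0): −0.01·log₂0.01 = 0.0664
  cell (a,1): −0.29·log₂0.29 = 0.5179
  cell (a,2): −0.03·log₂0.03 = 0.1518
  cell (b,0): −0.16·log₂0.16 = 0.4230
  cell (b,1): −0.18·log₂0.18 = 0.4453
  cell (b,2): −0.33·log₂0.33 = 0.5278
Sum = 2.132 bits.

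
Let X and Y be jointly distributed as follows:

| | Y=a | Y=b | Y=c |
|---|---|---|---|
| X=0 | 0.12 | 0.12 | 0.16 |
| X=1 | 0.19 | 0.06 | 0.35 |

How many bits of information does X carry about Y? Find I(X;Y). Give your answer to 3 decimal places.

Marginals: p(X) = (0.4000, 0.6000), p(Y) = (0.3100, 0.1800, 0.5100).
I(X;Y) = H(X) + H(Y) − H(X,Y).
H(X) = 0.9710, H(Y) = 1.4645, H(X,Y) = 2.3860.
I(X;Y) = 0.9710 + 1.4645 − 2.3860 = 0.049 bits.

0.049 bits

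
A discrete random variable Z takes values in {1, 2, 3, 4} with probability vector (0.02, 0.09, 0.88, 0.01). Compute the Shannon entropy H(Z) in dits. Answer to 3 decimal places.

H(Z) = −Σ p·log₁₀ p.
  −(0.02)·log₁₀(0.02) = 0.0340
  −(0.09)·log₁₀(0.09) = 0.0941
  −(0.88)·log₁₀(0.88) = 0.0489
  −(0.01)·log₁₀(0.01) = 0.0200
Sum: 0.0340 + 0.0941 + 0.0489 + 0.0200 = 0.197 dits.

0.197 dits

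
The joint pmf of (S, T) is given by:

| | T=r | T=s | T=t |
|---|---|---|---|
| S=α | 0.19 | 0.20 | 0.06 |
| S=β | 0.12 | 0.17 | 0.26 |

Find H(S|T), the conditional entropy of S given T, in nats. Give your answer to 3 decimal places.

Marginals: p(S) = (0.4500, 0.5500), p(T) = (0.3100, 0.3700, 0.3200).
H(S|T) = Σ p(T) · H(S|T=·).
  T=r: p=0.3100, H(S|T=r) = 0.6674
  T=s: p=0.3700, H(S|T=s) = 0.6899
  T=t: p=0.3200, H(S|T=t) = 0.4826
Weighted sum = 0.617 nats.

0.617 nats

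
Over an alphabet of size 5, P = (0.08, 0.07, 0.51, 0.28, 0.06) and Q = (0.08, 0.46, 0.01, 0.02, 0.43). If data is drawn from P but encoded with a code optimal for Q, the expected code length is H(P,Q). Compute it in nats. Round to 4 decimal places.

H(P,Q) = −Σ p·ln q.
  −0.08·ln(0.08) = 0.20206
  −0.07·ln(0.46) = 0.05436
  −0.51·ln(0.01) = 2.34864
  −0.28·ln(0.02) = 1.09537
  −0.06·ln(0.43) = 0.05064
H(P,Q) = 3.7511 nats.

3.7511 nats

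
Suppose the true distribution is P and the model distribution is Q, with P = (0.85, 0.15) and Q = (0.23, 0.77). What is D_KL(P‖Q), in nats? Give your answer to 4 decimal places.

D(P‖Q) = Σ p·ln(p/q).
  0.85·ln(0.85/0.23) = 1.11108
  0.15·ln(0.15/0.77) = -0.24536
D(P‖Q) = 0.8657 nats.

0.8657 nats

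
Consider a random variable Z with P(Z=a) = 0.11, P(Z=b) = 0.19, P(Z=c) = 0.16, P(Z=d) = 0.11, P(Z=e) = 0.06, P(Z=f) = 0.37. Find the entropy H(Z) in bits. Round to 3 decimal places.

2.353 bits

H(Z) = −Σ p·log₂ p.
  −(0.11)·log₂(0.11) = 0.3503
  −(0.19)·log₂(0.19) = 0.4552
  −(0.16)·log₂(0.16) = 0.4230
  −(0.11)·log₂(0.11) = 0.3503
  −(0.06)·log₂(0.06) = 0.2435
  −(0.37)·log₂(0.37) = 0.5307
Sum: 0.3503 + 0.4552 + 0.4230 + 0.3503 + 0.2435 + 0.5307 = 2.353 bits.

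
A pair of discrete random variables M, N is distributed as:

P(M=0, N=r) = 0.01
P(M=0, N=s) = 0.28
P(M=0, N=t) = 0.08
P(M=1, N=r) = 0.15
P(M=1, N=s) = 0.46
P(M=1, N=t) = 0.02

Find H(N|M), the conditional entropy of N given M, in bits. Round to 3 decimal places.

Marginals: p(M) = (0.3700, 0.6300), p(N) = (0.1600, 0.7400, 0.1000).
H(N|M) = Σ p(M) · H(N|M=·).
  M=0: p=0.3700, H(N|M=0) = 0.9228
  M=1: p=0.6300, H(N|M=1) = 0.9822
Weighted sum = 0.960 bits.

0.960 bits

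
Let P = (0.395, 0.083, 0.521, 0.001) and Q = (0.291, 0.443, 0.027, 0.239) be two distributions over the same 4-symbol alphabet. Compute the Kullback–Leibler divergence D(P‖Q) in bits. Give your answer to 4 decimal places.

D(P‖Q) = Σ p·log₂(p/q).
  0.395·log₂(0.395/0.291) = 0.17413
  0.083·log₂(0.083/0.443) = -0.20054
  0.521·log₂(0.521/0.027) = 2.22480
  0.001·log₂(0.001/0.239) = -0.00790
D(P‖Q) = 2.1905 bits.

2.1905 bits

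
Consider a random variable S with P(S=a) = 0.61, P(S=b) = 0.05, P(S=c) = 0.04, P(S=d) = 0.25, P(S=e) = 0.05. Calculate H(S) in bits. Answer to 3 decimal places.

H(S) = −Σ p·log₂ p.
  −(0.61)·log₂(0.61) = 0.4350
  −(0.05)·log₂(0.05) = 0.2161
  −(0.04)·log₂(0.04) = 0.1858
  −(0.25)·log₂(0.25) = 0.5000
  −(0.05)·log₂(0.05) = 0.2161
Sum: 0.4350 + 0.2161 + 0.1858 + 0.5000 + 0.2161 = 1.553 bits.

1.553 bits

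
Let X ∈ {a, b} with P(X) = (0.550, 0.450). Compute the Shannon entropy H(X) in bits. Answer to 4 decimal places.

0.9928 bits

H(X) = −Σ p·log₂ p.
  −(0.550)·log₂(0.550) = 0.47437
  −(0.450)·log₂(0.450) = 0.51840
Sum: 0.47437 + 0.51840 = 0.9928 bits.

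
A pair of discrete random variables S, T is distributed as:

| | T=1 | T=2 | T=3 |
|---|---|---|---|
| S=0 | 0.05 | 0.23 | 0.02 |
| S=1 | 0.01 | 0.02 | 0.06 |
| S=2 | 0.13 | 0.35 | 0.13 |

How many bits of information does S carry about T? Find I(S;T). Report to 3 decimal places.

Marginals: p(S) = (0.3000, 0.0900, 0.6100), p(T) = (0.1900, 0.6000, 0.2100).
I(S;T) = Σ p(x,y)·log₂[p(x,y)/(p(x)p(y))].
  (0,1): 0.05·log₂(0.8772) = -0.0095
  (0,2): 0.23·log₂(1.2778) = 0.0813
  (0,3): 0.02·log₂(0.3175) = -0.0331
  (1,1): 0.01·log₂(0.5848) = -0.0077
  (1,2): 0.02·log₂(0.3704) = -0.0287
  (1,3): 0.06·log₂(3.1746) = 0.1000
  (2,1): 0.13·log₂(1.1217) = 0.0215
  (2,2): 0.35·log₂(0.9563) = -0.0226
  (2,3): 0.13·log₂(1.0148) = 0.0028
Sum = 0.104 bits.

0.104 bits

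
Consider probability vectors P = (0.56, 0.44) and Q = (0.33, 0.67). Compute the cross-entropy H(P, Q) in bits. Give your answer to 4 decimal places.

1.1499 bits

H(P,Q) = −Σ p·log₂ q.
  −0.56·log₂(0.33) = 0.89570
  −0.44·log₂(0.67) = 0.25422
H(P,Q) = 1.1499 bits.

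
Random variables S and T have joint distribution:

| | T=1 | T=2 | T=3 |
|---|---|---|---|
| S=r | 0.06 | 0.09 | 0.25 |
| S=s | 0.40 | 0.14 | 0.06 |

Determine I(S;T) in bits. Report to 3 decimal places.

Marginals: p(S) = (0.4000, 0.6000), p(T) = (0.4600, 0.2300, 0.3100).
I(S;T) = Σ p(x,y)·log₂[p(x,y)/(p(x)p(y))].
  (r,1): 0.06·log₂(0.3261) = -0.0970
  (r,2): 0.09·log₂(0.9783) = -0.0029
  (r,3): 0.25·log₂(2.0161) = 0.2529
  (s,1): 0.40·log₂(1.4493) = 0.2141
  (s,2): 0.14·log₂(1.0145) = 0.0029
  (s,3): 0.06·log₂(0.3226) = -0.0979
Sum = 0.272 bits.

0.272 bits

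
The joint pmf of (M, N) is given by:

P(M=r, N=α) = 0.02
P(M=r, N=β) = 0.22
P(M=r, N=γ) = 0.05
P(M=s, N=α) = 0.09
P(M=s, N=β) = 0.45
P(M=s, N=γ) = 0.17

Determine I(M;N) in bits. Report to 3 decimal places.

0.011 bits

Marginals: p(M) = (0.2900, 0.7100), p(N) = (0.1100, 0.6700, 0.2200).
I(M;N) = H(M) + H(N) − H(M,N).
H(M) = 0.8687, H(N) = 1.2180, H(M,N) = 2.0752.
I(M;N) = 0.8687 + 1.2180 − 2.0752 = 0.011 bits.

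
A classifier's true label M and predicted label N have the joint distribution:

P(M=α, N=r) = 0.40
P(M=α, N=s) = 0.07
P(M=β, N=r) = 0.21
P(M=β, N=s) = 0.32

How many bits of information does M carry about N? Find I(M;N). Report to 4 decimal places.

Marginals: p(M) = (0.4700, 0.5300), p(N) = (0.6100, 0.3900).
I(M;N) = H(M) + H(N) − H(M,N).
H(M) = 0.9974, H(N) = 0.9648, H(M,N) = 1.7962.
I(M;N) = 0.9974 + 0.9648 − 1.7962 = 0.1660 bits.

0.1660 bits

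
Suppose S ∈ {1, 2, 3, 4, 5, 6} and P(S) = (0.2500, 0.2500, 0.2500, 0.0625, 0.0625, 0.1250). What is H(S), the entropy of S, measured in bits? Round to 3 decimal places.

H(S) = −Σ p·log₂ p.
  −(0.2500)·log₂(0.2500) = 0.5000
  −(0.2500)·log₂(0.2500) = 0.5000
  −(0.2500)·log₂(0.2500) = 0.5000
  −(0.0625)·log₂(0.0625) = 0.2500
  −(0.0625)·log₂(0.0625) = 0.2500
  −(0.1250)·log₂(0.1250) = 0.3750
Sum: 0.5000 + 0.5000 + 0.5000 + 0.2500 + 0.2500 + 0.3750 = 2.375 bits.

2.375 bits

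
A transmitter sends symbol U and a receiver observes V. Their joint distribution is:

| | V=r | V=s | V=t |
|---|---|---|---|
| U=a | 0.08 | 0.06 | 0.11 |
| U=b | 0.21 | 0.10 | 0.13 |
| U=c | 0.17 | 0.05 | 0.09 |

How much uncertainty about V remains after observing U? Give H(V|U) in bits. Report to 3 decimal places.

Marginals: p(U) = (0.2500, 0.4400, 0.3100), p(V) = (0.4600, 0.2100, 0.3300).
H(V|U) = Σ p(U) · H(V|U=·).
  U=a: p=0.2500, H(V|U=a) = 1.5413
  U=b: p=0.4400, H(V|U=b) = 1.5148
  U=c: p=0.3100, H(V|U=c) = 1.4179
Weighted sum = 1.491 bits.

1.491 bits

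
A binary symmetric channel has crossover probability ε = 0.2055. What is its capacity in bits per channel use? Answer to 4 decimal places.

Binary symmetric channel: C = 1 − h₂(ε) where h₂ is the binary entropy function.
h₂(0.2055) = −0.2055·log₂0.2055 − 0.7945·log₂0.7945 = 0.7328.
C = 1 − 0.7328 = 0.2672 bits per channel use.

0.2672 bits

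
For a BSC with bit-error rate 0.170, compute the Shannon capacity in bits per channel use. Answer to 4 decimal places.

0.3423 bits

Binary symmetric channel: C = 1 − h₂(ε) where h₂ is the binary entropy function.
h₂(0.170) = −0.170·log₂0.170 − 0.830·log₂0.830 = 0.6577.
C = 1 − 0.6577 = 0.3423 bits per channel use.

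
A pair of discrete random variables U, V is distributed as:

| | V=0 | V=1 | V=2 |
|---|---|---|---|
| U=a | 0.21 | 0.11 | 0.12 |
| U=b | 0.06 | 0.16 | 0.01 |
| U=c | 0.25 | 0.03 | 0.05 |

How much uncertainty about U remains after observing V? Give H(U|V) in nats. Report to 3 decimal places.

Chain rule: H(U|V) = H(U,V) − H(V).
Marginals: p(U) = (0.4400, 0.2300, 0.3300), p(V) = (0.5200, 0.3000, 0.1800).
H(U,V) = 1.9346 nats; H(V) = 1.0099 nats.
H(U|V) = 1.9346 − 1.0099 = 0.925 nats.

0.925 nats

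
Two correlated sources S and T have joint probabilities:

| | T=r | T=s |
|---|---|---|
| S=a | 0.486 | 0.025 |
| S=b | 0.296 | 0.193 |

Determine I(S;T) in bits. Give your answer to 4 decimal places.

Marginals: p(S) = (0.5110, 0.4890), p(T) = (0.7820, 0.2180).
I(S;T) = Σ p(x,y)·log₂[p(x,y)/(p(x)p(y))].
  (a,r): 0.486·log₂(1.2162) = 0.13724
  (a,s): 0.025·log₂(0.2244) = -0.05389
  (b,r): 0.296·log₂(0.7741) = -0.10937
  (b,s): 0.193·log₂(1.8105) = 0.16528
Sum = 0.1393 bits.

0.1393 bits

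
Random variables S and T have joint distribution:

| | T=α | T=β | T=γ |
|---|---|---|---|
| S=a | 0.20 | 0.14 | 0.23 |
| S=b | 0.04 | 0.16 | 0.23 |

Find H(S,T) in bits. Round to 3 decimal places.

H(S,T) = −Σ p(x,y)·log₂ p(x,y) over all 6 cells.
  cell (a,α): −0.20·log₂0.20 = 0.4644
  cell (a,β): −0.14·log₂0.14 = 0.3971
  cell (a,γ): −0.23·log₂0.23 = 0.4877
  cell (b,α): −0.04·log₂0.04 = 0.1858
  cell (b,β): −0.16·log₂0.16 = 0.4230
  cell (b,γ): −0.23·log₂0.23 = 0.4877
Sum = 2.446 bits.

2.446 bits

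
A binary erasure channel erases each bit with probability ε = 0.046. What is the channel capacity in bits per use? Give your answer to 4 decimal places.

Binary erasure channel: capacity C = 1 − ε.
C = 1 − 0.046 = 0.9540 bits per channel use.

0.9540 bits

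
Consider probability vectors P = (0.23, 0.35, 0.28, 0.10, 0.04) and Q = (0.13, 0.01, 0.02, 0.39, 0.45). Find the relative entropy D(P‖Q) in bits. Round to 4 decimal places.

2.7146 bits

D(P‖Q) = Σ p·log₂(p/q).
  0.23·log₂(0.23/0.13) = 0.18932
  0.35·log₂(0.35/0.01) = 1.79525
  0.28·log₂(0.28/0.02) = 1.06606
  0.10·log₂(0.10/0.39) = -0.19635
  0.04·log₂(0.04/0.45) = -0.13967
D(P‖Q) = 2.7146 bits.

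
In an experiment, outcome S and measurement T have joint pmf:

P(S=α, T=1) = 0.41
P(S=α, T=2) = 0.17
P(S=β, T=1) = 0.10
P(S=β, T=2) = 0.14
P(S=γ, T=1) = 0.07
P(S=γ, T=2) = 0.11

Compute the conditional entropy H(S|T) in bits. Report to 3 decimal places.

1.329 bits

Marginals: p(S) = (0.5800, 0.2400, 0.1800), p(T) = (0.5800, 0.4200).
H(S|T) = Σ p(T) · H(S|T=·).
  T=1: p=0.5800, H(S|T=1) = 1.1592
  T=2: p=0.4200, H(S|T=2) = 1.5627
Weighted sum = 1.329 bits.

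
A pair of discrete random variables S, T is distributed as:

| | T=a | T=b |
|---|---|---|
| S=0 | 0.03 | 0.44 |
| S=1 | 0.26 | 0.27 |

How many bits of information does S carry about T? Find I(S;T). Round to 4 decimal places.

0.1779 bits

Marginals: p(S) = (0.4700, 0.5300), p(T) = (0.2900, 0.7100).
I(S;T) = H(S) + H(T) − H(S,T).
H(S) = 0.9974, H(T) = 0.8687, H(S,T) = 1.6882.
I(S;T) = 0.9974 + 0.8687 − 1.6882 = 0.1779 bits.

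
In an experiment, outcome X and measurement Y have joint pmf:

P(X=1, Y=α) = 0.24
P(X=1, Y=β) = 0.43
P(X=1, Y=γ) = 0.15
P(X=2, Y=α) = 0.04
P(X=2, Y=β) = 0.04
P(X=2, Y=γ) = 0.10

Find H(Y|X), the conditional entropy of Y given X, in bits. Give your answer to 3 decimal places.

Marginals: p(X) = (0.8200, 0.1800), p(Y) = (0.2800, 0.4700, 0.2500).
H(Y|X) = Σ p(X) · H(Y|X=·).
  X=1: p=0.8200, H(Y|X=1) = 1.4555
  X=2: p=0.1800, H(Y|X=2) = 1.4355
Weighted sum = 1.452 bits.

1.452 bits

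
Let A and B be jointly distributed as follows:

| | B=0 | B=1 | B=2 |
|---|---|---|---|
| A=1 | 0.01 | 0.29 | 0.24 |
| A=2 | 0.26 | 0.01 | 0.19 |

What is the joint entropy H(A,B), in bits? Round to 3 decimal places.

2.105 bits

H(A,B) = −Σ p(x,y)·log₂ p(x,y) over all 6 cells.
  cell (1,0): −0.01·log₂0.01 = 0.0664
  cell (1,1): −0.29·log₂0.29 = 0.5179
  cell (1,2): −0.24·log₂0.24 = 0.4941
  cell (2,0): −0.26·log₂0.26 = 0.5053
  cell (2,1): −0.01·log₂0.01 = 0.0664
  cell (2,2): −0.19·log₂0.19 = 0.4552
Sum = 2.105 bits.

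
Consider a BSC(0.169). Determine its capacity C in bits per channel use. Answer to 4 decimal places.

Binary symmetric channel: C = 1 − h₂(ε) where h₂ is the binary entropy function.
h₂(0.169) = −0.169·log₂0.169 − 0.831·log₂0.831 = 0.6554.
C = 1 − 0.6554 = 0.3446 bits per channel use.

0.3446 bits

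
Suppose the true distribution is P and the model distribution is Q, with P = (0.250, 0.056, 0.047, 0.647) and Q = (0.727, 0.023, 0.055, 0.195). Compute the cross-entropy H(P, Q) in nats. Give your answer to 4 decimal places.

1.4850 nats

H(P,Q) = −Σ p·ln q.
  −0.250·ln(0.727) = 0.07971
  −0.056·ln(0.023) = 0.21125
  −0.047·ln(0.055) = 0.13632
  −0.647·ln(0.195) = 1.05769
H(P,Q) = 1.4850 nats.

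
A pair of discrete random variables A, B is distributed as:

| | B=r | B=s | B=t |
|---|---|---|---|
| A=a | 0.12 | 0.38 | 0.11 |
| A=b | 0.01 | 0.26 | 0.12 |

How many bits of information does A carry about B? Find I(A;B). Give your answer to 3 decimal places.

0.061 bits

Marginals: p(A) = (0.6100, 0.3900), p(B) = (0.1300, 0.6400, 0.2300).
I(A;B) = H(A) + H(B) − H(A,B).
H(A) = 0.9648, H(B) = 1.2824, H(A,B) = 2.1866.
I(A;B) = 0.9648 + 1.2824 − 2.1866 = 0.061 bits.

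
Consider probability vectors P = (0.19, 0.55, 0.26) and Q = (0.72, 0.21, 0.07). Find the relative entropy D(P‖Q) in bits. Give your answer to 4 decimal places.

D(P‖Q) = Σ p·log₂(p/q).
  0.19·log₂(0.19/0.72) = -0.36518
  0.55·log₂(0.55/0.21) = 0.76397
  0.26·log₂(0.26/0.07) = 0.49220
D(P‖Q) = 0.8910 bits.

0.8910 bits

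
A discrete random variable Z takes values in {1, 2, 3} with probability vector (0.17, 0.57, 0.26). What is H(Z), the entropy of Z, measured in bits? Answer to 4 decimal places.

H(Z) = −Σ p·log₂ p.
  −(0.17)·log₂(0.17) = 0.43459
  −(0.57)·log₂(0.57) = 0.46225
  −(0.26)·log₂(0.26) = 0.50529
Sum: 0.43459 + 0.46225 + 0.50529 = 1.4021 bits.

1.4021 bits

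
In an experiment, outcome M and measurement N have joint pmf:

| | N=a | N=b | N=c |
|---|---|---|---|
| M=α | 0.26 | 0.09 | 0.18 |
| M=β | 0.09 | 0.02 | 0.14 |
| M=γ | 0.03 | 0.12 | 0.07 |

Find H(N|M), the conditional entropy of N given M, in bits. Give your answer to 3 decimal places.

Marginals: p(M) = (0.5300, 0.2500, 0.2200), p(N) = (0.3800, 0.2300, 0.3900).
H(N|M) = Σ p(M) · H(N|M=·).
  M=α: p=0.5300, H(N|M=α) = 1.4676
  M=β: p=0.2500, H(N|M=β) = 1.2906
  M=γ: p=0.2200, H(N|M=γ) = 1.3946
Weighted sum = 1.407 bits.

1.407 bits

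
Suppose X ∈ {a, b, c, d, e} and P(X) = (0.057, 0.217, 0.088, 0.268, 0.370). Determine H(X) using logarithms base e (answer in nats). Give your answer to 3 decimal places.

H(X) = −Σ p·ln p.
  −(0.057)·ln(0.057) = 0.1633
  −(0.217)·ln(0.217) = 0.3315
  −(0.088)·ln(0.088) = 0.2139
  −(0.268)·ln(0.268) = 0.3529
  −(0.370)·ln(0.370) = 0.3679
Sum: 0.1633 + 0.3315 + 0.2139 + 0.3529 + 0.3679 = 1.429 nats.

1.429 nats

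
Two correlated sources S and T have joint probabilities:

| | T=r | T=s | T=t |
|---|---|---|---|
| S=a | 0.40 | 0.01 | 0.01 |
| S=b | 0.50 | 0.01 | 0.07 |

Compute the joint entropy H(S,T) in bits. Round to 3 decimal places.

1.497 bits

H(S,T) = −Σ p(x,y)·log₂ p(x,y) over all 6 cells.
  cell (a,r): −0.40·log₂0.40 = 0.5288
  cell (a,s): −0.01·log₂0.01 = 0.0664
  cell (a,t): −0.01·log₂0.01 = 0.0664
  cell (b,r): −0.50·log₂0.50 = 0.5000
  cell (b,s): −0.01·log₂0.01 = 0.0664
  cell (b,t): −0.07·log₂0.07 = 0.2686
Sum = 1.497 bits.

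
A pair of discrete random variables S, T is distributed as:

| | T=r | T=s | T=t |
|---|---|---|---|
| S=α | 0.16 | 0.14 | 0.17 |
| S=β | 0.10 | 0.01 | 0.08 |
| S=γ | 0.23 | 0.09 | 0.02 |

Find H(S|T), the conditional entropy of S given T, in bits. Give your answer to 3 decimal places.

Marginals: p(S) = (0.4700, 0.1900, 0.3400), p(T) = (0.4900, 0.2400, 0.2700).
H(S|T) = Σ p(T) · H(S|T=·).
  T=r: p=0.4900, H(S|T=r) = 1.5073
  T=s: p=0.2400, H(S|T=s) = 1.1753
  T=t: p=0.2700, H(S|T=t) = 1.2183
Weighted sum = 1.350 bits.

1.350 bits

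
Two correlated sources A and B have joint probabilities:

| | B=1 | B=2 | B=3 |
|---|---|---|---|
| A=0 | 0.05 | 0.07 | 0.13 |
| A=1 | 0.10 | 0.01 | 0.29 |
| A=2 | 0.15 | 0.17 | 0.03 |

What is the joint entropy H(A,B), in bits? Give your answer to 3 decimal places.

2.781 bits

H(A,B) = −Σ p(x,y)·log₂ p(x,y) over all 9 cells.
  cell (0,1): −0.05·log₂0.05 = 0.2161
  cell (0,2): −0.07·log₂0.07 = 0.2686
  cell (0,3): −0.13·log₂0.13 = 0.3826
  cell (1,1): −0.10·log₂0.10 = 0.3322
  cell (1,2): −0.01·log₂0.01 = 0.0664
  cell (1,3): −0.29·log₂0.29 = 0.5179
  cell (2,1): −0.15·log₂0.15 = 0.4105
  cell (2,2): −0.17·log₂0.17 = 0.4346
  cell (2,3): −0.03·log₂0.03 = 0.1518
Sum = 2.781 bits.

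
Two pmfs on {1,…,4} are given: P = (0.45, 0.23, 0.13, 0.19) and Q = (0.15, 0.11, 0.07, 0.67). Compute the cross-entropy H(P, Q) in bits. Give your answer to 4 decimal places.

2.5726 bits

H(P,Q) = −Σ p·log₂ q.
  −0.45·log₂(0.15) = 1.23163
  −0.23·log₂(0.11) = 0.73242
  −0.13·log₂(0.07) = 0.49875
  −0.19·log₂(0.67) = 0.10978
H(P,Q) = 2.5726 bits.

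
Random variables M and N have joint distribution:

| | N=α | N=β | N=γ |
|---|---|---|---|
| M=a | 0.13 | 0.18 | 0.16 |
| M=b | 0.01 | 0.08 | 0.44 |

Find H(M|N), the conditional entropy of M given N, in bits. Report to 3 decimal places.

0.785 bits

Marginals: p(M) = (0.4700, 0.5300), p(N) = (0.1400, 0.2600, 0.6000).
H(M|N) = Σ p(N) · H(M|N=·).
  N=α: p=0.1400, H(M|N=α) = 0.3712
  N=β: p=0.2600, H(M|N=β) = 0.8905
  N=γ: p=0.6000, H(M|N=γ) = 0.8366
Weighted sum = 0.785 bits.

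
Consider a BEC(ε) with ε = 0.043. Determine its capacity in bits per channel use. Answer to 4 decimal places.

Binary erasure channel: capacity C = 1 − ε.
C = 1 − 0.043 = 0.9570 bits per channel use.

0.9570 bits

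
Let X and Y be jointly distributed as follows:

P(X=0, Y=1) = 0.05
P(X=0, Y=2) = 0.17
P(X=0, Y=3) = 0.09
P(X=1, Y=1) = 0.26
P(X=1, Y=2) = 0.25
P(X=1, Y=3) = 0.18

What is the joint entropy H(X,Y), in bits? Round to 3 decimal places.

2.414 bits

H(X,Y) = −Σ p(x,y)·log₂ p(x,y) over all 6 cells.
  cell (0,1): −0.05·log₂0.05 = 0.2161
  cell (0,2): −0.17·log₂0.17 = 0.4346
  cell (0,3): −0.09·log₂0.09 = 0.3127
  cell (1,1): −0.26·log₂0.26 = 0.5053
  cell (1,2): −0.25·log₂0.25 = 0.5000
  cell (1,3): −0.18·log₂0.18 = 0.4453
Sum = 2.414 bits.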